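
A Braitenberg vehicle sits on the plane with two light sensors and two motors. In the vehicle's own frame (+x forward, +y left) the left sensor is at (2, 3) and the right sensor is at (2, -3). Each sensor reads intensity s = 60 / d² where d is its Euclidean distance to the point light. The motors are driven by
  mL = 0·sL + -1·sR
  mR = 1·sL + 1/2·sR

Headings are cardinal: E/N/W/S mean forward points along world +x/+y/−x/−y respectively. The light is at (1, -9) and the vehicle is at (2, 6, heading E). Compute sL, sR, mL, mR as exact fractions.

20/111 20/51 -20/51 710/1887

left sensor world pos  = (4, 9); dL² = 333
right sensor world pos = (4, 3); dR² = 153
sL = 60/333 = 20/111
sR = 60/153 = 20/51
mL = 0·sL + -1·sR = -20/51
mR = 1·sL + 1/2·sR = 710/1887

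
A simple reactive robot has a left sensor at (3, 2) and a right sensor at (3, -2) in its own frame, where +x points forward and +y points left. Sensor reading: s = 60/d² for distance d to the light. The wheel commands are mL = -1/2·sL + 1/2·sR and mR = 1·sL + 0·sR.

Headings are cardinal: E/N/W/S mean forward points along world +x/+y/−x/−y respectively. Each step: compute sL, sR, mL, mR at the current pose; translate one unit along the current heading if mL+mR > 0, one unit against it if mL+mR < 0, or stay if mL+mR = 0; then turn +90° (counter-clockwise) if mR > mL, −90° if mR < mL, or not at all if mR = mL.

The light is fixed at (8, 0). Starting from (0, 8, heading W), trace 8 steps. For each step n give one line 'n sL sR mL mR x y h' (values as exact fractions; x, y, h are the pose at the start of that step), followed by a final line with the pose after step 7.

0 60/157 60/221 -1920/34697 60/157 0 8 W
1 30/37 30/73 -540/2701 30/37 -1 8 S
2 20/39 60/61 560/2379 20/39 -1 7 E
3 3/10 15/34 6/85 3/10 0 7 N
4 60/157 60/221 -1920/34697 60/157 0 8 W
5 30/37 30/73 -540/2701 30/37 -1 8 S
6 20/39 60/61 560/2379 20/39 -1 7 E
7 3/10 15/34 6/85 3/10 0 7 N
final 0 8 W

n=0: pose=(0,8,W); sL=60/157, sR=60/221; mL=-1920/34697, mR=60/157; mL+mR=11340/34697 → advance +1; mR−mL=15180/34697 → turn +1·90°
n=1: pose=(-1,8,S); sL=30/37, sR=30/73; mL=-540/2701, mR=30/37; mL+mR=1650/2701 → advance +1; mR−mL=2730/2701 → turn +1·90°
n=2: pose=(-1,7,E); sL=20/39, sR=60/61; mL=560/2379, mR=20/39; mL+mR=1780/2379 → advance +1; mR−mL=220/793 → turn +1·90°
n=3: pose=(0,7,N); sL=3/10, sR=15/34; mL=6/85, mR=3/10; mL+mR=63/170 → advance +1; mR−mL=39/170 → turn +1·90°
n=4: pose=(0,8,W); sL=60/157, sR=60/221; mL=-1920/34697, mR=60/157; mL+mR=11340/34697 → advance +1; mR−mL=15180/34697 → turn +1·90°
n=5: pose=(-1,8,S); sL=30/37, sR=30/73; mL=-540/2701, mR=30/37; mL+mR=1650/2701 → advance +1; mR−mL=2730/2701 → turn +1·90°
n=6: pose=(-1,7,E); sL=20/39, sR=60/61; mL=560/2379, mR=20/39; mL+mR=1780/2379 → advance +1; mR−mL=220/793 → turn +1·90°
n=7: pose=(0,7,N); sL=3/10, sR=15/34; mL=6/85, mR=3/10; mL+mR=63/170 → advance +1; mR−mL=39/170 → turn +1·90°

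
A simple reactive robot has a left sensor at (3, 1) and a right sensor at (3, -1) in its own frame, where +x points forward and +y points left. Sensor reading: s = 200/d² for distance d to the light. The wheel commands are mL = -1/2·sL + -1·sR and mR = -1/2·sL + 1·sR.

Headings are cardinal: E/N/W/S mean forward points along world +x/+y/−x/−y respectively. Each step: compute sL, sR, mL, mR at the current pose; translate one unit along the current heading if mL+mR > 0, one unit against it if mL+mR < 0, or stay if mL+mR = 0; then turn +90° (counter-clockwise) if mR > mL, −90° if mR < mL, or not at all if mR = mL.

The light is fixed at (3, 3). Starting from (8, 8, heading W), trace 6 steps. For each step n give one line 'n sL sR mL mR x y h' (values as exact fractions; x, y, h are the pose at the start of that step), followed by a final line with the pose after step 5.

0 10 5 -10 0 8 8 W
1 200/53 200/29 -13500/1537 7700/1537 9 8 S
2 20/13 100/53 -1830/689 770/689 9 9 E
3 200/97 200/117 -31100/11349 7700/11349 8 9 N
4 10 5 -10 0 8 8 W
5 200/53 200/29 -13500/1537 7700/1537 9 8 S
final 9 9 E

n=0: pose=(8,8,W); sL=10, sR=5; mL=-10, mR=0; mL+mR=-10 → advance -1; mR−mL=10 → turn +1·90°
n=1: pose=(9,8,S); sL=200/53, sR=200/29; mL=-13500/1537, mR=7700/1537; mL+mR=-200/53 → advance -1; mR−mL=400/29 → turn +1·90°
n=2: pose=(9,9,E); sL=20/13, sR=100/53; mL=-1830/689, mR=770/689; mL+mR=-20/13 → advance -1; mR−mL=200/53 → turn +1·90°
n=3: pose=(8,9,N); sL=200/97, sR=200/117; mL=-31100/11349, mR=7700/11349; mL+mR=-200/97 → advance -1; mR−mL=400/117 → turn +1·90°
n=4: pose=(8,8,W); sL=10, sR=5; mL=-10, mR=0; mL+mR=-10 → advance -1; mR−mL=10 → turn +1·90°
n=5: pose=(9,8,S); sL=200/53, sR=200/29; mL=-13500/1537, mR=7700/1537; mL+mR=-200/53 → advance -1; mR−mL=400/29 → turn +1·90°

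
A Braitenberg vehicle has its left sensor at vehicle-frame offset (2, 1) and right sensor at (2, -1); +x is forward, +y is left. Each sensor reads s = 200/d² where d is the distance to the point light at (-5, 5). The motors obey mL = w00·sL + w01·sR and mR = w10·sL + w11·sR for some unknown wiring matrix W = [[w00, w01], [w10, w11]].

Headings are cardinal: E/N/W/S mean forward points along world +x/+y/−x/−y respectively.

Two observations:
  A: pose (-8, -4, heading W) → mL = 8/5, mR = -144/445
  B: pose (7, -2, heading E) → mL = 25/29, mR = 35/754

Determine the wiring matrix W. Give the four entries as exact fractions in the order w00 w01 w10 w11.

1 0 1/2 -1/2

obs A: pose=(-8,-4,W) → sL=8/5, sR=200/89, mL=8/5, mR=-144/445
obs B: pose=(7,-2,E) → sL=25/29, sR=10/13, mL=25/29, mR=35/754
sensor matrix S = [[8/5, 200/89], [25/29, 10/13]]; det S = -23704/33553
solve [mL_A; mL_B] = S·[w00; w01] and [mR_A; mR_B] = S·[w10; w11]:
  w00 = 1, w01 = 0, w10 = 1/2, w11 = -1/2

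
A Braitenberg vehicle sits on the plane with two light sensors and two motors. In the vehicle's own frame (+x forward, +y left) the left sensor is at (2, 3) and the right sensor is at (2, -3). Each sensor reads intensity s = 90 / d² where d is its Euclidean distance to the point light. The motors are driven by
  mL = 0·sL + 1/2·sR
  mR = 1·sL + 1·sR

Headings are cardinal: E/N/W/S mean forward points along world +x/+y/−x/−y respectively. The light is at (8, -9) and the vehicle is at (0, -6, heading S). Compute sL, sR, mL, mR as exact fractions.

left sensor world pos  = (3, -8); dL² = 26
right sensor world pos = (-3, -8); dR² = 122
sL = 90/26 = 45/13
sR = 90/122 = 45/61
mL = 0·sL + 1/2·sR = 45/122
mR = 1·sL + 1·sR = 3330/793

45/13 45/61 45/122 3330/793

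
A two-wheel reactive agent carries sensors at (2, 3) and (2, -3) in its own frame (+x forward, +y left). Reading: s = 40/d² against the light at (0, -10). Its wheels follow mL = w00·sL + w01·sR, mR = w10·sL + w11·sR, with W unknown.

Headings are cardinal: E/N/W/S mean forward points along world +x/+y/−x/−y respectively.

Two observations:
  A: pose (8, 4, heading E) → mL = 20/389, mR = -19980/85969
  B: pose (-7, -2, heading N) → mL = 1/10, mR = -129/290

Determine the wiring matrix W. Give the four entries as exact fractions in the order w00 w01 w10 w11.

1/2 0 -1/2 -1

obs A: pose=(8,4,E) → sL=40/389, sR=40/221, mL=20/389, mR=-19980/85969
obs B: pose=(-7,-2,N) → sL=1/5, sR=10/29, mL=1/10, mR=-129/290
sensor matrix S = [[40/389, 40/221], [1/5, 10/29]]; det S = -1848/2493101
solve [mL_A; mL_B] = S·[w00; w01] and [mR_A; mR_B] = S·[w10; w11]:
  w00 = 1/2, w01 = 0, w10 = -1/2, w11 = -1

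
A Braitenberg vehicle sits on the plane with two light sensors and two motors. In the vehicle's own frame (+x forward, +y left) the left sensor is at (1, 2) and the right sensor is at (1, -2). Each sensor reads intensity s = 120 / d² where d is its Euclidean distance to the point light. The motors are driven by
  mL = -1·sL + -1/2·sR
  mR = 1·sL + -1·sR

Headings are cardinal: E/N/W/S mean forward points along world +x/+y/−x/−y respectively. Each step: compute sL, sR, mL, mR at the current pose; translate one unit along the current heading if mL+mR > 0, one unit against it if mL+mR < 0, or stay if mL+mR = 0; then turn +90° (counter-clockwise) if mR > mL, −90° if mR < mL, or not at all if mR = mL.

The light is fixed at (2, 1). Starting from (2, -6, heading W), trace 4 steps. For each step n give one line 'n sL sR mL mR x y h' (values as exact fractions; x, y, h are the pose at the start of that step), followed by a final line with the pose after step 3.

n=0: pose=(2,-6,W); sL=60/41, sR=60/13; mL=-2010/533, mR=-1680/533; mL+mR=-90/13 → advance -1; mR−mL=330/533 → turn +1·90°
n=1: pose=(3,-6,S); sL=120/73, sR=24/13; mL=-2436/949, mR=-192/949; mL+mR=-36/13 → advance -1; mR−mL=2244/949 → turn +1·90°
n=2: pose=(3,-5,E); sL=6, sR=30/17; mL=-117/17, mR=72/17; mL+mR=-45/17 → advance -1; mR−mL=189/17 → turn +1·90°
n=3: pose=(2,-5,N); sL=120/29, sR=120/29; mL=-180/29, mR=0; mL+mR=-180/29 → advance -1; mR−mL=180/29 → turn +1·90°

0 60/41 60/13 -2010/533 -1680/533 2 -6 W
1 120/73 24/13 -2436/949 -192/949 3 -6 S
2 6 30/17 -117/17 72/17 3 -5 E
3 120/29 120/29 -180/29 0 2 -5 N
final 2 -6 W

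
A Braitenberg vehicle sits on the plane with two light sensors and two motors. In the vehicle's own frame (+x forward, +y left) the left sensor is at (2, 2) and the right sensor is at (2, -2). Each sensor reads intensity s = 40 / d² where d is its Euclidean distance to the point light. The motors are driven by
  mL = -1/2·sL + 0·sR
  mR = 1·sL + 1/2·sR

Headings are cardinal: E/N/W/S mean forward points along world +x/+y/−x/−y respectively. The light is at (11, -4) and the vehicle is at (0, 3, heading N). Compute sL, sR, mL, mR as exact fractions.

4/25 20/81 -2/25 574/2025

left sensor world pos  = (-2, 5); dL² = 250
right sensor world pos = (2, 5); dR² = 162
sL = 40/250 = 4/25
sR = 40/162 = 20/81
mL = -1/2·sL + 0·sR = -2/25
mR = 1·sL + 1/2·sR = 574/2025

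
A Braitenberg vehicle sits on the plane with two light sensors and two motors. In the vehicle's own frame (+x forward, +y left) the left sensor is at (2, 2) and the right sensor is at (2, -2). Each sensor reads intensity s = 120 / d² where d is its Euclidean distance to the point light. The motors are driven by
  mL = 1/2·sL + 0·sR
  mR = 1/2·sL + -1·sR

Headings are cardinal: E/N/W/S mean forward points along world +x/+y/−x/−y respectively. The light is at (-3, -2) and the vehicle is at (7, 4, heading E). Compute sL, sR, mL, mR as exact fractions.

15/26 3/4 15/52 -6/13

left sensor world pos  = (9, 6); dL² = 208
right sensor world pos = (9, 2); dR² = 160
sL = 120/208 = 15/26
sR = 120/160 = 3/4
mL = 1/2·sL + 0·sR = 15/52
mR = 1/2·sL + -1·sR = -6/13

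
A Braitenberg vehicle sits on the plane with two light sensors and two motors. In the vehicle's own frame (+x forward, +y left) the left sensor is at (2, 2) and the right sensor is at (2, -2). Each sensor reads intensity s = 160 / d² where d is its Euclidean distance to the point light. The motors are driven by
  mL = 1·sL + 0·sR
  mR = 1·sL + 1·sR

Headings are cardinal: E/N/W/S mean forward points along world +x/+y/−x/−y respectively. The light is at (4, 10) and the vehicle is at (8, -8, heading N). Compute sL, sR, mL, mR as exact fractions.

8/13 40/73 8/13 1104/949

left sensor world pos  = (6, -6); dL² = 260
right sensor world pos = (10, -6); dR² = 292
sL = 160/260 = 8/13
sR = 160/292 = 40/73
mL = 1·sL + 0·sR = 8/13
mR = 1·sL + 1·sR = 1104/949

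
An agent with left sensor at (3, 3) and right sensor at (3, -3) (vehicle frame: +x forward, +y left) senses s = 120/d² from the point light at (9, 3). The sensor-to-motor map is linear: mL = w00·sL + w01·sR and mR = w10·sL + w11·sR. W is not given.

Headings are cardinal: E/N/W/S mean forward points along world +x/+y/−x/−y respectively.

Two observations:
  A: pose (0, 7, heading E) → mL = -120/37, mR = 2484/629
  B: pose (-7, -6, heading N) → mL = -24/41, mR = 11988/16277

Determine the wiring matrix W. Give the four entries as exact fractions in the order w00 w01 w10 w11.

obs A: pose=(0,7,E) → sL=24/17, sR=120/37, mL=-120/37, mR=2484/629
obs B: pose=(-7,-6,N) → sL=120/397, sR=24/41, mL=-24/41, mR=11988/16277
sensor matrix S = [[24/17, 120/37], [120/397, 24/41]]; det S = -1575936/10238233
solve [mL_A; mL_B] = S·[w00; w01] and [mR_A; mR_B] = S·[w10; w11]:
  w00 = 0, w01 = -1, w10 = 1/2, w11 = 1

0 -1 1/2 1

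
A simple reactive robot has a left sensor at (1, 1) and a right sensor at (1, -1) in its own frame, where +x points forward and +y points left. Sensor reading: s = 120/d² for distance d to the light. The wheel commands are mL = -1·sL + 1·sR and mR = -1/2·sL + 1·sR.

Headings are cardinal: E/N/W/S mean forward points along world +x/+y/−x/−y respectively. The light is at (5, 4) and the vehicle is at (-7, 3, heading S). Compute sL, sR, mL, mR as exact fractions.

left sensor world pos  = (-6, 2); dL² = 125
right sensor world pos = (-8, 2); dR² = 173
sL = 120/125 = 24/25
sR = 120/173 = 120/173
mL = -1·sL + 1·sR = -1152/4325
mR = -1/2·sL + 1·sR = 924/4325

24/25 120/173 -1152/4325 924/4325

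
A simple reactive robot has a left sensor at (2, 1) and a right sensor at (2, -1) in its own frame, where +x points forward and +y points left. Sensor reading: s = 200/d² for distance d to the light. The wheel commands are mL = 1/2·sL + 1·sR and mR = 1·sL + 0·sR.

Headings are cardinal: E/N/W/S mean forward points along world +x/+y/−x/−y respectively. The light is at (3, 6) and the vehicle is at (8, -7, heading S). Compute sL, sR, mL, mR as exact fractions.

left sensor world pos  = (9, -9); dL² = 261
right sensor world pos = (7, -9); dR² = 241
sL = 200/261 = 200/261
sR = 200/241 = 200/241
mL = 1/2·sL + 1·sR = 76300/62901
mR = 1·sL + 0·sR = 200/261

200/261 200/241 76300/62901 200/261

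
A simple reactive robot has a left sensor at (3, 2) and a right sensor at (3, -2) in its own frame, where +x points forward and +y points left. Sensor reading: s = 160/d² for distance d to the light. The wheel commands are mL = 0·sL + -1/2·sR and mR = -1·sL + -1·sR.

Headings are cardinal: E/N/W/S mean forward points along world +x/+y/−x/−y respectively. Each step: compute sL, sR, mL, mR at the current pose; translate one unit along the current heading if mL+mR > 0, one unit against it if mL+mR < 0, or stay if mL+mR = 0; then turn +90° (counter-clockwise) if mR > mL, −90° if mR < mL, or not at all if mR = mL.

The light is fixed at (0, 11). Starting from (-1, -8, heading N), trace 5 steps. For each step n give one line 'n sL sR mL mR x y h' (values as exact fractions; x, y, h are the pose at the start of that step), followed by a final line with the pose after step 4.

0 32/53 160/257 -80/257 -16704/13621 -1 -8 N
1 20/41 20/61 -10/61 -2040/2501 -1 -9 E
2 160/529 32/109 -16/109 -34368/57661 -2 -9 S
3 80/233 80/157 -40/157 -31200/36581 -2 -8 W
4 32/53 160/257 -80/257 -16704/13621 -1 -8 N
final -1 -9 E

n=0: pose=(-1,-8,N); sL=32/53, sR=160/257; mL=-80/257, mR=-16704/13621; mL+mR=-20944/13621 → advance -1; mR−mL=-12464/13621 → turn -1·90°
n=1: pose=(-1,-9,E); sL=20/41, sR=20/61; mL=-10/61, mR=-2040/2501; mL+mR=-2450/2501 → advance -1; mR−mL=-1630/2501 → turn -1·90°
n=2: pose=(-2,-9,S); sL=160/529, sR=32/109; mL=-16/109, mR=-34368/57661; mL+mR=-42832/57661 → advance -1; mR−mL=-25904/57661 → turn -1·90°
n=3: pose=(-2,-8,W); sL=80/233, sR=80/157; mL=-40/157, mR=-31200/36581; mL+mR=-40520/36581 → advance -1; mR−mL=-21880/36581 → turn -1·90°
n=4: pose=(-1,-8,N); sL=32/53, sR=160/257; mL=-80/257, mR=-16704/13621; mL+mR=-20944/13621 → advance -1; mR−mL=-12464/13621 → turn -1·90°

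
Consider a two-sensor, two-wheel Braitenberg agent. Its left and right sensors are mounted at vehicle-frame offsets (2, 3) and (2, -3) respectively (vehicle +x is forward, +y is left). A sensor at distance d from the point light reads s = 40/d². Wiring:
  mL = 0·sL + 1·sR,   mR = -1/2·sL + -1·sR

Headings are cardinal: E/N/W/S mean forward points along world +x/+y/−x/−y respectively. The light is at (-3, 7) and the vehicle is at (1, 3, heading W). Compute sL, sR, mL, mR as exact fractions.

40/53 8 8 -444/53

left sensor world pos  = (-1, 0); dL² = 53
right sensor world pos = (-1, 6); dR² = 5
sL = 40/53 = 40/53
sR = 40/5 = 8
mL = 0·sL + 1·sR = 8
mR = -1/2·sL + -1·sR = -444/53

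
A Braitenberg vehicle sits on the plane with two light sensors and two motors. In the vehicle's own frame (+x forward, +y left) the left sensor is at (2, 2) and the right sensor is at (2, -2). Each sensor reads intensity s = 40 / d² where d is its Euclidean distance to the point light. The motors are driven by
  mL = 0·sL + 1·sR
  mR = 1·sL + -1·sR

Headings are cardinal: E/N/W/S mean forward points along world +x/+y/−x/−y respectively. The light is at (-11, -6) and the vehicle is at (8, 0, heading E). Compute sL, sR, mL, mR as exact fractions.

8/101 40/457 40/457 -384/46157

left sensor world pos  = (10, 2); dL² = 505
right sensor world pos = (10, -2); dR² = 457
sL = 40/505 = 8/101
sR = 40/457 = 40/457
mL = 0·sL + 1·sR = 40/457
mR = 1·sL + -1·sR = -384/46157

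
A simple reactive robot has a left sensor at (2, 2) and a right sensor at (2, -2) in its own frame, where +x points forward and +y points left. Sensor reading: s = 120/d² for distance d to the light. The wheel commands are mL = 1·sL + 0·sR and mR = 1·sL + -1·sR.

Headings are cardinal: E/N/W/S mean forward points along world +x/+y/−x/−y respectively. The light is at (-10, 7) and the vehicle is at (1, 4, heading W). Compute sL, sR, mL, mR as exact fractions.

60/53 60/41 60/53 -720/2173

left sensor world pos  = (-1, 2); dL² = 106
right sensor world pos = (-1, 6); dR² = 82
sL = 120/106 = 60/53
sR = 120/82 = 60/41
mL = 1·sL + 0·sR = 60/53
mR = 1·sL + -1·sR = -720/2173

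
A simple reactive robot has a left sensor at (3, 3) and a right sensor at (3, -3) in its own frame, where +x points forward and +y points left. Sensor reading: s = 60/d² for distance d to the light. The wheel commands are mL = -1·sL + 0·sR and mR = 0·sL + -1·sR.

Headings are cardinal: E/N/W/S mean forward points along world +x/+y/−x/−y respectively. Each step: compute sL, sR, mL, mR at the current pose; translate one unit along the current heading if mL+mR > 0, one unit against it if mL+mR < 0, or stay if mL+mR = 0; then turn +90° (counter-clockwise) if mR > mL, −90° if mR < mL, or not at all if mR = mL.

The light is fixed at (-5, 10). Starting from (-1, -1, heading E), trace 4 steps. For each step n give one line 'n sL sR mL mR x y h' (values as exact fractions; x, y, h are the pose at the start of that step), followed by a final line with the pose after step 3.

n=0: pose=(-1,-1,E); sL=60/113, sR=12/49; mL=-60/113, mR=-12/49; mL+mR=-4296/5537 → advance -1; mR−mL=1584/5537 → turn +1·90°
n=1: pose=(-2,-1,N); sL=15/16, sR=3/5; mL=-15/16, mR=-3/5; mL+mR=-123/80 → advance -1; mR−mL=27/80 → turn +1·90°
n=2: pose=(-2,-2,W); sL=4/15, sR=20/27; mL=-4/15, mR=-20/27; mL+mR=-136/135 → advance -1; mR−mL=-64/135 → turn -1·90°
n=3: pose=(-1,-2,N); sL=30/41, sR=6/13; mL=-30/41, mR=-6/13; mL+mR=-636/533 → advance -1; mR−mL=144/533 → turn +1·90°

0 60/113 12/49 -60/113 -12/49 -1 -1 E
1 15/16 3/5 -15/16 -3/5 -2 -1 N
2 4/15 20/27 -4/15 -20/27 -2 -2 W
3 30/41 6/13 -30/41 -6/13 -1 -2 N
final -1 -3 W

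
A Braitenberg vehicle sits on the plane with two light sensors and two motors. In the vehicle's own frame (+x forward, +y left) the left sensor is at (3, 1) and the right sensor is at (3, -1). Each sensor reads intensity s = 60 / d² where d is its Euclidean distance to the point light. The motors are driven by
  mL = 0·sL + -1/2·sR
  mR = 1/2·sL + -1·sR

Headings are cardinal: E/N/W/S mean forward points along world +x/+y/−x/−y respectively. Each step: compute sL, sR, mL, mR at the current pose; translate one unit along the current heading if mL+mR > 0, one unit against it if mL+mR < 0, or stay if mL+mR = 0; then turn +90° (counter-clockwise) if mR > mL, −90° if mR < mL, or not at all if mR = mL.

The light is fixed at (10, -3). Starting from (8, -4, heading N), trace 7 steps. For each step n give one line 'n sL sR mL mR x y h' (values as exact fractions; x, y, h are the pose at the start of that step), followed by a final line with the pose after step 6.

n=0: pose=(8,-4,N); sL=60/13, sR=12; mL=-6, mR=-126/13; mL+mR=-204/13 → advance -1; mR−mL=-48/13 → turn -1·90°
n=1: pose=(8,-5,E); sL=30, sR=6; mL=-3, mR=9; mL+mR=6 → advance +1; mR−mL=12 → turn +1·90°
n=2: pose=(9,-5,N); sL=12, sR=60; mL=-30, mR=-54; mL+mR=-84 → advance -1; mR−mL=-24 → turn -1·90°
n=3: pose=(9,-6,E); sL=15/2, sR=3; mL=-3/2, mR=3/4; mL+mR=-3/4 → advance -1; mR−mL=9/4 → turn +1·90°
n=4: pose=(8,-6,N); sL=20/3, sR=60; mL=-30, mR=-170/3; mL+mR=-260/3 → advance -1; mR−mL=-80/3 → turn -1·90°
n=5: pose=(8,-7,E); sL=6, sR=30/13; mL=-15/13, mR=9/13; mL+mR=-6/13 → advance -1; mR−mL=24/13 → turn +1·90°
n=6: pose=(7,-7,N); sL=60/17, sR=12; mL=-6, mR=-174/17; mL+mR=-276/17 → advance -1; mR−mL=-72/17 → turn -1·90°

0 60/13 12 -6 -126/13 8 -4 N
1 30 6 -3 9 8 -5 E
2 12 60 -30 -54 9 -5 N
3 15/2 3 -3/2 3/4 9 -6 E
4 20/3 60 -30 -170/3 8 -6 N
5 6 30/13 -15/13 9/13 8 -7 E
6 60/17 12 -6 -174/17 7 -7 N
final 7 -8 E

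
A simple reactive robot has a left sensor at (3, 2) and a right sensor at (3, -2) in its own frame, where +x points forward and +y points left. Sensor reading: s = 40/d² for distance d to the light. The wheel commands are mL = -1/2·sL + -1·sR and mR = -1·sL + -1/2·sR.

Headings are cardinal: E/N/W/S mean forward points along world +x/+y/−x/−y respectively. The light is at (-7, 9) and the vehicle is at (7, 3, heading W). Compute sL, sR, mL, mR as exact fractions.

left sensor world pos  = (4, 1); dL² = 185
right sensor world pos = (4, 5); dR² = 137
sL = 40/185 = 8/37
sR = 40/137 = 40/137
mL = -1/2·sL + -1·sR = -2028/5069
mR = -1·sL + -1/2·sR = -1836/5069

8/37 40/137 -2028/5069 -1836/5069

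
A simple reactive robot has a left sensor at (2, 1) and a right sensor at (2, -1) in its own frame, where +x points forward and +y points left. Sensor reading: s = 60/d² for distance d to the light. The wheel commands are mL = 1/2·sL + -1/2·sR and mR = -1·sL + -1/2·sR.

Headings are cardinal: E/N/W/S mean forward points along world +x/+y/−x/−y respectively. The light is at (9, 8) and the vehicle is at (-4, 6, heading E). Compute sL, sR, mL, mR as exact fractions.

left sensor world pos  = (-2, 7); dL² = 122
right sensor world pos = (-2, 5); dR² = 130
sL = 60/122 = 30/61
sR = 60/130 = 6/13
mL = 1/2·sL + -1/2·sR = 12/793
mR = -1·sL + -1/2·sR = -573/793

30/61 6/13 12/793 -573/793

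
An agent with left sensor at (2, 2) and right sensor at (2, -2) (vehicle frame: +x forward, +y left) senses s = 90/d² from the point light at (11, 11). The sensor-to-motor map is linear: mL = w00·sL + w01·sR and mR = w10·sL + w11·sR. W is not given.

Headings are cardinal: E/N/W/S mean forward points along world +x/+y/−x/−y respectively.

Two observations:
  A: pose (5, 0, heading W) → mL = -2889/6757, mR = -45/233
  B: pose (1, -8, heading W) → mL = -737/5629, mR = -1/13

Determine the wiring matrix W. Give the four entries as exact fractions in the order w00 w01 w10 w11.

1/2 -1 -1/2 0

obs A: pose=(5,0,W) → sL=90/233, sR=18/29, mL=-2889/6757, mR=-45/233
obs B: pose=(1,-8,W) → sL=2/13, sR=90/433, mL=-737/5629, mR=-1/13
sensor matrix S = [[90/233, 18/29], [2/13, 90/433]]; det S = -578304/38035153
solve [mL_A; mL_B] = S·[w00; w01] and [mR_A; mR_B] = S·[w10; w11]:
  w00 = 1/2, w01 = -1, w10 = -1/2, w11 = 0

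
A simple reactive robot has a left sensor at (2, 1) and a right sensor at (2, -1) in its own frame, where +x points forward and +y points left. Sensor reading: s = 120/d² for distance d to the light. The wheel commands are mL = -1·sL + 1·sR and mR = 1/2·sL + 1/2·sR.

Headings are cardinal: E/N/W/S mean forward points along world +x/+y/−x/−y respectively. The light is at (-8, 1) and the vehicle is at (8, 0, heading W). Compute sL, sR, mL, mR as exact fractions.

left sensor world pos  = (6, -1); dL² = 200
right sensor world pos = (6, 1); dR² = 196
sL = 120/200 = 3/5
sR = 120/196 = 30/49
mL = -1·sL + 1·sR = 3/245
mR = 1/2·sL + 1/2·sR = 297/490

3/5 30/49 3/245 297/490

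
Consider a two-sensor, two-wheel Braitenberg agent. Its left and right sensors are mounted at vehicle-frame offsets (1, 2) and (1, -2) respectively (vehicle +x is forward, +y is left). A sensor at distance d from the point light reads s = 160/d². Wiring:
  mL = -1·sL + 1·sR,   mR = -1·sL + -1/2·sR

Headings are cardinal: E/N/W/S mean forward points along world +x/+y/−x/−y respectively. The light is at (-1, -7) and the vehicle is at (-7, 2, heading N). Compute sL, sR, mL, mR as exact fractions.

40/41 40/29 480/1189 -1980/1189

left sensor world pos  = (-9, 3); dL² = 164
right sensor world pos = (-5, 3); dR² = 116
sL = 160/164 = 40/41
sR = 160/116 = 40/29
mL = -1·sL + 1·sR = 480/1189
mR = -1·sL + -1/2·sR = -1980/1189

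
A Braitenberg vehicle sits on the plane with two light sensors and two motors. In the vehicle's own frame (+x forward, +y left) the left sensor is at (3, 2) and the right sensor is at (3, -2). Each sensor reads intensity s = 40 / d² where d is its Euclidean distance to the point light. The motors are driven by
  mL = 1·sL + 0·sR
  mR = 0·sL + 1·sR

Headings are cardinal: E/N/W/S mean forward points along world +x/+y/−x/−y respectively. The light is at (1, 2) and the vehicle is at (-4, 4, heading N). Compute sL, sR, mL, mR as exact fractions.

left sensor world pos  = (-6, 7); dL² = 74
right sensor world pos = (-2, 7); dR² = 34
sL = 40/74 = 20/37
sR = 40/34 = 20/17
mL = 1·sL + 0·sR = 20/37
mR = 0·sL + 1·sR = 20/17

20/37 20/17 20/37 20/17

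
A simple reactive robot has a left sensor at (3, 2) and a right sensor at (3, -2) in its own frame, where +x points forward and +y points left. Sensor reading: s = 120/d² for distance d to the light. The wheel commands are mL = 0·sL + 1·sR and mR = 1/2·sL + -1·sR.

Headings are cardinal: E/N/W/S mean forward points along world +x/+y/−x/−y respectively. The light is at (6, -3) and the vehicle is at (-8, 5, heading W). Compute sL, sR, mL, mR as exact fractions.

left sensor world pos  = (-11, 3); dL² = 325
right sensor world pos = (-11, 7); dR² = 389
sL = 120/325 = 24/65
sR = 120/389 = 120/389
mL = 0·sL + 1·sR = 120/389
mR = 1/2·sL + -1·sR = -3132/25285

24/65 120/389 120/389 -3132/25285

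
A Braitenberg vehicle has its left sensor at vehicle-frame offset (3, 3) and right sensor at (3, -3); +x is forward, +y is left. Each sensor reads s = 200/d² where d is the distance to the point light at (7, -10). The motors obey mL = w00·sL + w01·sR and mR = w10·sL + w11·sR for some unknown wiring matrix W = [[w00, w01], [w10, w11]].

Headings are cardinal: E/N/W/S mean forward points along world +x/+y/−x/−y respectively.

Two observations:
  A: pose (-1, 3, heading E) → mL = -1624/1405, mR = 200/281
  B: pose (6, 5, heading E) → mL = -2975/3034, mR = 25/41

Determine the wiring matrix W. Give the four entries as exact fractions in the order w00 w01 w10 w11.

obs A: pose=(-1,3,E) → sL=200/281, sR=8/5, mL=-1624/1405, mR=200/281
obs B: pose=(6,5,E) → sL=25/41, sR=50/37, mL=-2975/3034, mR=25/41
sensor matrix S = [[200/281, 8/5], [25/41, 50/37]]; det S = -5880/426277
solve [mL_A; mL_B] = S·[w00; w01] and [mR_A; mR_B] = S·[w10; w11]:
  w00 = -1/2, w01 = -1/2, w10 = 1, w11 = 0

-1/2 -1/2 1 0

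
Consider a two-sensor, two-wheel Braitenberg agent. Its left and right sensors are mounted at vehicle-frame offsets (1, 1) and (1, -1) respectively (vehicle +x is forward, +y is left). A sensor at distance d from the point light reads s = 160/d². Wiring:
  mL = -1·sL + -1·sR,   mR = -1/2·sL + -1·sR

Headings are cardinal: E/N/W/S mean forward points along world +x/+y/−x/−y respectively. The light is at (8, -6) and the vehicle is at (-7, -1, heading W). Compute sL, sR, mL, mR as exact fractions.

left sensor world pos  = (-8, -2); dL² = 272
right sensor world pos = (-8, 0); dR² = 292
sL = 160/272 = 10/17
sR = 160/292 = 40/73
mL = -1·sL + -1·sR = -1410/1241
mR = -1/2·sL + -1·sR = -1045/1241

10/17 40/73 -1410/1241 -1045/1241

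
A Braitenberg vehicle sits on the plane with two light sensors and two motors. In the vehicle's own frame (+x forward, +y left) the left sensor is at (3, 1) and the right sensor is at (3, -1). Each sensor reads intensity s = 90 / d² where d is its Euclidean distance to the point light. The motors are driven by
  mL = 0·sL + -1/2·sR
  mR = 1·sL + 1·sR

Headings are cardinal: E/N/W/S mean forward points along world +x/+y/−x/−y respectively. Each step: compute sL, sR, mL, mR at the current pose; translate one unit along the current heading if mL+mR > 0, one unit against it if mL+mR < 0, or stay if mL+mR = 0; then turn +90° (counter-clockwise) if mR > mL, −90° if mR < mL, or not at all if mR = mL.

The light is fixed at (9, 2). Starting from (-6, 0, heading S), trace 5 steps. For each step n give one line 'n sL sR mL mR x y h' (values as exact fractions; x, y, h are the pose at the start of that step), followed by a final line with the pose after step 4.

0 90/221 90/281 -45/281 45180/62101 -6 0 S
1 45/74 9/16 -9/32 693/592 -6 -1 E
2 2/5 90/169 -45/169 788/845 -5 -1 N
3 45/149 9/29 -9/58 2646/4321 -5 0 W
4 90/221 90/281 -45/281 45180/62101 -6 0 S
final -6 -1 E

n=0: pose=(-6,0,S); sL=90/221, sR=90/281; mL=-45/281, mR=45180/62101; mL+mR=35235/62101 → advance +1; mR−mL=55125/62101 → turn +1·90°
n=1: pose=(-6,-1,E); sL=45/74, sR=9/16; mL=-9/32, mR=693/592; mL+mR=1053/1184 → advance +1; mR−mL=1719/1184 → turn +1·90°
n=2: pose=(-5,-1,N); sL=2/5, sR=90/169; mL=-45/169, mR=788/845; mL+mR=563/845 → advance +1; mR−mL=1013/845 → turn +1·90°
n=3: pose=(-5,0,W); sL=45/149, sR=9/29; mL=-9/58, mR=2646/4321; mL+mR=3951/8642 → advance +1; mR−mL=6633/8642 → turn +1·90°
n=4: pose=(-6,0,S); sL=90/221, sR=90/281; mL=-45/281, mR=45180/62101; mL+mR=35235/62101 → advance +1; mR−mL=55125/62101 → turn +1·90°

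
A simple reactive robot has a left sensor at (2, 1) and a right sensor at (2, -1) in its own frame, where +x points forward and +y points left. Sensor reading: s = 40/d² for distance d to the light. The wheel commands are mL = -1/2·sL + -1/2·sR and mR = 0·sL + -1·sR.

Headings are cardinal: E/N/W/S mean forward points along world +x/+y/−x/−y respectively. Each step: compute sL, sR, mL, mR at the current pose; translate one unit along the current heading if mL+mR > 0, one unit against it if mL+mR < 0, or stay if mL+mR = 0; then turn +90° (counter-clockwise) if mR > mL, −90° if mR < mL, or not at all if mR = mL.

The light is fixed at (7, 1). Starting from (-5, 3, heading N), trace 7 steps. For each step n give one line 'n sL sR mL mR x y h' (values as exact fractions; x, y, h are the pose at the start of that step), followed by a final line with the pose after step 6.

0 8/37 40/137 -1288/5069 -40/137 -5 3 N
1 5/13 2/5 -51/130 -2/5 -5 2 E
2 8/29 40/197 -1368/5713 -40/197 -6 2 S
3 4/13 20/61 -252/793 -20/61 -6 3 E
4 40/169 8/45 -1576/7605 -8/45 -7 3 S
5 1/4 10/37 -77/296 -10/37 -7 4 E
6 40/197 40/257 -9080/50629 -40/257 -8 4 S
final -8 5 E

n=0: pose=(-5,3,N); sL=8/37, sR=40/137; mL=-1288/5069, mR=-40/137; mL+mR=-2768/5069 → advance -1; mR−mL=-192/5069 → turn -1·90°
n=1: pose=(-5,2,E); sL=5/13, sR=2/5; mL=-51/130, mR=-2/5; mL+mR=-103/130 → advance -1; mR−mL=-1/130 → turn -1·90°
n=2: pose=(-6,2,S); sL=8/29, sR=40/197; mL=-1368/5713, mR=-40/197; mL+mR=-2528/5713 → advance -1; mR−mL=208/5713 → turn +1·90°
n=3: pose=(-6,3,E); sL=4/13, sR=20/61; mL=-252/793, mR=-20/61; mL+mR=-512/793 → advance -1; mR−mL=-8/793 → turn -1·90°
n=4: pose=(-7,3,S); sL=40/169, sR=8/45; mL=-1576/7605, mR=-8/45; mL+mR=-976/2535 → advance -1; mR−mL=224/7605 → turn +1·90°
n=5: pose=(-7,4,E); sL=1/4, sR=10/37; mL=-77/296, mR=-10/37; mL+mR=-157/296 → advance -1; mR−mL=-3/296 → turn -1·90°
n=6: pose=(-8,4,S); sL=40/197, sR=40/257; mL=-9080/50629, mR=-40/257; mL+mR=-16960/50629 → advance -1; mR−mL=1200/50629 → turn +1·90°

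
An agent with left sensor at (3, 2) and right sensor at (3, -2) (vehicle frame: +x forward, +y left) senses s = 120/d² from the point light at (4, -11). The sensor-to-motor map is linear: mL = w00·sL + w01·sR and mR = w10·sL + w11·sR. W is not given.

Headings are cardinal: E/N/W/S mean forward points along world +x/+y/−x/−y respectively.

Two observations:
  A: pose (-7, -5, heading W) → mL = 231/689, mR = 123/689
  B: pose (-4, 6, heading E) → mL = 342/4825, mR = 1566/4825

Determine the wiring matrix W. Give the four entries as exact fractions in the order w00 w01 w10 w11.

obs A: pose=(-7,-5,W) → sL=30/53, sR=6/13, mL=231/689, mR=123/689
obs B: pose=(-4,6,E) → sL=60/193, sR=12/25, mL=342/4825, mR=1566/4825
sensor matrix S = [[30/53, 6/13], [60/193, 12/25]]; det S = 85248/664885
solve [mL_A; mL_B] = S·[w00; w01] and [mR_A; mR_B] = S·[w10; w11]:
  w00 = 1, w01 = -1/2, w10 = -1/2, w11 = 1

1 -1/2 -1/2 1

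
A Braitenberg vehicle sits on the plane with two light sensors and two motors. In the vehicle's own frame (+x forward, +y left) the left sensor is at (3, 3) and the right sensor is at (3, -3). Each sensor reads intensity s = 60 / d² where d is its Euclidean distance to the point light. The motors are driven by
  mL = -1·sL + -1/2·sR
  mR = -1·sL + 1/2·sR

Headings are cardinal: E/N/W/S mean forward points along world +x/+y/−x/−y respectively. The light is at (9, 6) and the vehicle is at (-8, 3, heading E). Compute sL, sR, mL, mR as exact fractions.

left sensor world pos  = (-5, 6); dL² = 196
right sensor world pos = (-5, 0); dR² = 232
sL = 60/196 = 15/49
sR = 60/232 = 15/58
mL = -1·sL + -1/2·sR = -2475/5684
mR = -1·sL + 1/2·sR = -1005/5684

15/49 15/58 -2475/5684 -1005/5684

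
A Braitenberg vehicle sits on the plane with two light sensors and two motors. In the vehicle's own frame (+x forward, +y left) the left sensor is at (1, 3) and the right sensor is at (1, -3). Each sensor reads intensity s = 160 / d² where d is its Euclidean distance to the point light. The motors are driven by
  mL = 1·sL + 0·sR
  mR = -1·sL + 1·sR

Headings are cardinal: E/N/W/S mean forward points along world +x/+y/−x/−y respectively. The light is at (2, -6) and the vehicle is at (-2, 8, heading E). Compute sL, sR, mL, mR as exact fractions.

left sensor world pos  = (-1, 11); dL² = 298
right sensor world pos = (-1, 5); dR² = 130
sL = 160/298 = 80/149
sR = 160/130 = 16/13
mL = 1·sL + 0·sR = 80/149
mR = -1·sL + 1·sR = 1344/1937

80/149 16/13 80/149 1344/1937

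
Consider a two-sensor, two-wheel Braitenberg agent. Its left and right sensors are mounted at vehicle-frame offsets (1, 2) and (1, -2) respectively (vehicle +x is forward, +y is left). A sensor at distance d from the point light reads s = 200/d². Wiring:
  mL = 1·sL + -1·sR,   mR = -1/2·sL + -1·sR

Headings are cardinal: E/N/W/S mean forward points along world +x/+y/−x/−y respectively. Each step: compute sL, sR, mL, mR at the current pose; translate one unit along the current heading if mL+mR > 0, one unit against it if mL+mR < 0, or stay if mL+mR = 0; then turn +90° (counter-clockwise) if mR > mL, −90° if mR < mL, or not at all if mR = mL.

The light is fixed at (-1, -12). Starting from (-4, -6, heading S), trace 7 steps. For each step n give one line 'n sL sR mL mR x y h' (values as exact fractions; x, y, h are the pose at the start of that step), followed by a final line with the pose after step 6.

n=0: pose=(-4,-6,S); sL=100/13, sR=4; mL=48/13, mR=-102/13; mL+mR=-54/13 → advance -1; mR−mL=-150/13 → turn -1·90°
n=1: pose=(-4,-5,W); sL=200/41, sR=200/97; mL=11200/3977, mR=-17900/3977; mL+mR=-6700/3977 → advance -1; mR−mL=-300/41 → turn -1·90°
n=2: pose=(-3,-5,N); sL=5/2, sR=25/8; mL=-5/8, mR=-35/8; mL+mR=-5 → advance -1; mR−mL=-15/4 → turn -1·90°
n=3: pose=(-3,-6,E); sL=40/13, sR=200/17; mL=-1920/221, mR=-2940/221; mL+mR=-4860/221 → advance -1; mR−mL=-60/13 → turn -1·90°
n=4: pose=(-4,-6,S); sL=100/13, sR=4; mL=48/13, mR=-102/13; mL+mR=-54/13 → advance -1; mR−mL=-150/13 → turn -1·90°
n=5: pose=(-4,-5,W); sL=200/41, sR=200/97; mL=11200/3977, mR=-17900/3977; mL+mR=-6700/3977 → advance -1; mR−mL=-300/41 → turn -1·90°
n=6: pose=(-3,-5,N); sL=5/2, sR=25/8; mL=-5/8, mR=-35/8; mL+mR=-5 → advance -1; mR−mL=-15/4 → turn -1·90°

0 100/13 4 48/13 -102/13 -4 -6 S
1 200/41 200/97 11200/3977 -17900/3977 -4 -5 W
2 5/2 25/8 -5/8 -35/8 -3 -5 N
3 40/13 200/17 -1920/221 -2940/221 -3 -6 E
4 100/13 4 48/13 -102/13 -4 -6 S
5 200/41 200/97 11200/3977 -17900/3977 -4 -5 W
6 5/2 25/8 -5/8 -35/8 -3 -5 N
final -3 -6 E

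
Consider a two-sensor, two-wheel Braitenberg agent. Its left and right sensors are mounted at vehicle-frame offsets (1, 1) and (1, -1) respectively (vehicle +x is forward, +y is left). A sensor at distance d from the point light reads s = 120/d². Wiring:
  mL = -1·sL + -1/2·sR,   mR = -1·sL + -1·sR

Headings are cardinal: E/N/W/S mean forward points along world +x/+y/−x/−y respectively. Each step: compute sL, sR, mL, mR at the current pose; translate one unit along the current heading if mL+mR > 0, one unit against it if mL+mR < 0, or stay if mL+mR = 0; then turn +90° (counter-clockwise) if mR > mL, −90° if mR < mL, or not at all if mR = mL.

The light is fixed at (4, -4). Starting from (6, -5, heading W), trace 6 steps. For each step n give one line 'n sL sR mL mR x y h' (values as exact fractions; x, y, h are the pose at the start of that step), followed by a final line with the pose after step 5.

0 24 120 -84 -144 6 -5 W
1 30 15/2 -135/4 -75/2 7 -5 N
2 120/17 24/5 -804/85 -1008/85 7 -6 E
3 20/3 12 -38/3 -56/3 6 -6 S
4 24 120 -84 -144 6 -5 W
5 30 15/2 -135/4 -75/2 7 -5 N
final 7 -6 E

n=0: pose=(6,-5,W); sL=24, sR=120; mL=-84, mR=-144; mL+mR=-228 → advance -1; mR−mL=-60 → turn -1·90°
n=1: pose=(7,-5,N); sL=30, sR=15/2; mL=-135/4, mR=-75/2; mL+mR=-285/4 → advance -1; mR−mL=-15/4 → turn -1·90°
n=2: pose=(7,-6,E); sL=120/17, sR=24/5; mL=-804/85, mR=-1008/85; mL+mR=-1812/85 → advance -1; mR−mL=-12/5 → turn -1·90°
n=3: pose=(6,-6,S); sL=20/3, sR=12; mL=-38/3, mR=-56/3; mL+mR=-94/3 → advance -1; mR−mL=-6 → turn -1·90°
n=4: pose=(6,-5,W); sL=24, sR=120; mL=-84, mR=-144; mL+mR=-228 → advance -1; mR−mL=-60 → turn -1·90°
n=5: pose=(7,-5,N); sL=30, sR=15/2; mL=-135/4, mR=-75/2; mL+mR=-285/4 → advance -1; mR−mL=-15/4 → turn -1·90°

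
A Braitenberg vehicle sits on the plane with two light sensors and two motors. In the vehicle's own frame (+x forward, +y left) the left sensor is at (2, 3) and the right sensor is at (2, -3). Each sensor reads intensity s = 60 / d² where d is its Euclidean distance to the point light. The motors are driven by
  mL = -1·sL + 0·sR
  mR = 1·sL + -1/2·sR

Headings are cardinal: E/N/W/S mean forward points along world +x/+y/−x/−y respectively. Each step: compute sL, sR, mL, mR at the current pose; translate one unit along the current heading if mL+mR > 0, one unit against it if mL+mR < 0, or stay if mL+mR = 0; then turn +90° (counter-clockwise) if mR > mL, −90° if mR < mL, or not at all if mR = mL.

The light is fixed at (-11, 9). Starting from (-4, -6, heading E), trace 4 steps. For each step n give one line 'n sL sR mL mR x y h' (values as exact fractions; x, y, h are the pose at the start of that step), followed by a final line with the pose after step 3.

n=0: pose=(-4,-6,E); sL=4/15, sR=4/27; mL=-4/15, mR=26/135; mL+mR=-2/27 → advance -1; mR−mL=62/135 → turn +1·90°
n=1: pose=(-5,-6,N); sL=30/89, sR=6/25; mL=-30/89, mR=483/2225; mL+mR=-3/25 → advance -1; mR−mL=1233/2225 → turn +1·90°
n=2: pose=(-5,-7,W); sL=60/377, sR=12/37; mL=-60/377, mR=-42/13949; mL+mR=-6/37 → advance -1; mR−mL=2178/13949 → turn +1·90°
n=3: pose=(-4,-7,S); sL=15/106, sR=3/17; mL=-15/106, mR=48/901; mL+mR=-3/34 → advance -1; mR−mL=351/1802 → turn +1·90°

0 4/15 4/27 -4/15 26/135 -4 -6 E
1 30/89 6/25 -30/89 483/2225 -5 -6 N
2 60/377 12/37 -60/377 -42/13949 -5 -7 W
3 15/106 3/17 -15/106 48/901 -4 -7 S
final -4 -6 E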